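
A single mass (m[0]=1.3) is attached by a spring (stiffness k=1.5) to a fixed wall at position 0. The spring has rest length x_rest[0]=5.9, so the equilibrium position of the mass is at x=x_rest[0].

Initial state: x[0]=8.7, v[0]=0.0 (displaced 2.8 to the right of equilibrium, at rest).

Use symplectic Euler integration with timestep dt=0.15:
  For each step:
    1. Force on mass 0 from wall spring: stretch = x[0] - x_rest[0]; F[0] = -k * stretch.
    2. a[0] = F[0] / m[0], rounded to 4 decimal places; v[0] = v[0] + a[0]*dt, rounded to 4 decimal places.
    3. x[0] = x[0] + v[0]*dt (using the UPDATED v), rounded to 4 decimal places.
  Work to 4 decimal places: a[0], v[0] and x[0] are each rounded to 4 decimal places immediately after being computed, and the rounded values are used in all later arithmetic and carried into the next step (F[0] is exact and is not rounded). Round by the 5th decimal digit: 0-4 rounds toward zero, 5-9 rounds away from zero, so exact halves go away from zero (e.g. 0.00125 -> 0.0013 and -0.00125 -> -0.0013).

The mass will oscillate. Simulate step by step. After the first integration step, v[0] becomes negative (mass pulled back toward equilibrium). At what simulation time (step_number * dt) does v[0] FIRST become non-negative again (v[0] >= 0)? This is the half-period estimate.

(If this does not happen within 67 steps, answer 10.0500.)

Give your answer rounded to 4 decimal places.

Step 0: x=[8.7000] v=[0.0000]
Step 1: x=[8.6273] v=[-0.4846]
Step 2: x=[8.4838] v=[-0.9566]
Step 3: x=[8.2732] v=[-1.4038]
Step 4: x=[8.0010] v=[-1.8145]
Step 5: x=[7.6743] v=[-2.1781]
Step 6: x=[7.3015] v=[-2.4852]
Step 7: x=[6.8923] v=[-2.7278]
Step 8: x=[6.4574] v=[-2.8996]
Step 9: x=[6.0080] v=[-2.9961]
Step 10: x=[5.5558] v=[-3.0148]
Step 11: x=[5.1125] v=[-2.9552]
Step 12: x=[4.6897] v=[-2.8189]
Step 13: x=[4.2983] v=[-2.6094]
Step 14: x=[3.9485] v=[-2.3322]
Step 15: x=[3.6493] v=[-1.9944]
Step 16: x=[3.4086] v=[-1.6049]
Step 17: x=[3.2325] v=[-1.1737]
Step 18: x=[3.1257] v=[-0.7120]
Step 19: x=[3.0909] v=[-0.2318]
Step 20: x=[3.1291] v=[0.2544]
First v>=0 after going negative at step 20, time=3.0000

Answer: 3.0000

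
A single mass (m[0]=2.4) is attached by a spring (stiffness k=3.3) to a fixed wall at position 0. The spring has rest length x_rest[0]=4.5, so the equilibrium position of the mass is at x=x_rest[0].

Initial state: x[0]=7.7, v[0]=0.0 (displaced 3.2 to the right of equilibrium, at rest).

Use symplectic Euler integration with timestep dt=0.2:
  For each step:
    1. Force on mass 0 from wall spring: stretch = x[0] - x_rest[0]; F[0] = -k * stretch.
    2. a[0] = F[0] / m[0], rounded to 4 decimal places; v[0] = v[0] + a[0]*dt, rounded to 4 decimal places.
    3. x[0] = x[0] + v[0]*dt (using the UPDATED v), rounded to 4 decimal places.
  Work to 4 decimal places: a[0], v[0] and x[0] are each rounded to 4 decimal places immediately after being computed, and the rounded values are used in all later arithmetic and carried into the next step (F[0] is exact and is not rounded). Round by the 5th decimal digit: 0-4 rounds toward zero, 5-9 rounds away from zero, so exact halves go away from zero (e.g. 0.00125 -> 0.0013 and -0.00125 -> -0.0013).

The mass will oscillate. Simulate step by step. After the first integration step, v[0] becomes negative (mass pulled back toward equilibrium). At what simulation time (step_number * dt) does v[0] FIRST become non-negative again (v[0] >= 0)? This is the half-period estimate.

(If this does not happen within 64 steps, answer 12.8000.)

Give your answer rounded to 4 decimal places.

Step 0: x=[7.7000] v=[0.0000]
Step 1: x=[7.5240] v=[-0.8800]
Step 2: x=[7.1817] v=[-1.7116]
Step 3: x=[6.6919] v=[-2.4491]
Step 4: x=[6.0815] v=[-3.0519]
Step 5: x=[5.3841] v=[-3.4868]
Step 6: x=[4.6381] v=[-3.7299]
Step 7: x=[3.8845] v=[-3.7679]
Step 8: x=[3.1648] v=[-3.5986]
Step 9: x=[2.5185] v=[-3.2314]
Step 10: x=[1.9812] v=[-2.6865]
Step 11: x=[1.5824] v=[-1.9938]
Step 12: x=[1.3441] v=[-1.1915]
Step 13: x=[1.2794] v=[-0.3236]
Step 14: x=[1.3918] v=[0.5621]
First v>=0 after going negative at step 14, time=2.8000

Answer: 2.8000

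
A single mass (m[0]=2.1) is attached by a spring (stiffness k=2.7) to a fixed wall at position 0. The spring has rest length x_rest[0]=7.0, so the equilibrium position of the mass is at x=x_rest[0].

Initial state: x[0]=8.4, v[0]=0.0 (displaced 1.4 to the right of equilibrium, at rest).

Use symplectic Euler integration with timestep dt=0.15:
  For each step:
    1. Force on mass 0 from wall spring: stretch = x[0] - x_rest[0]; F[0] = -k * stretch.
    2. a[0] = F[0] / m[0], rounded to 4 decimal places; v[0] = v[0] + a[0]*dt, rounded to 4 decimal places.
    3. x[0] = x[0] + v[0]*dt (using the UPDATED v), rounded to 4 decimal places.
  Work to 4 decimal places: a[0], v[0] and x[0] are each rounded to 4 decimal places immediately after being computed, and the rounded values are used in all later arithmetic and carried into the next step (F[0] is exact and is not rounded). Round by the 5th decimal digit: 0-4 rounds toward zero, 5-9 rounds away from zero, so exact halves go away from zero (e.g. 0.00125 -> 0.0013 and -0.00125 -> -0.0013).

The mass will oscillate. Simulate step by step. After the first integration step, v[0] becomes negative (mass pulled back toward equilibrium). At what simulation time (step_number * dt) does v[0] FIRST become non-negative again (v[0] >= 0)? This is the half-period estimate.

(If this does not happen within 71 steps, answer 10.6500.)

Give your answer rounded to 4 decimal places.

Step 0: x=[8.4000] v=[0.0000]
Step 1: x=[8.3595] v=[-0.2700]
Step 2: x=[8.2797] v=[-0.5322]
Step 3: x=[8.1629] v=[-0.7790]
Step 4: x=[8.0124] v=[-1.0033]
Step 5: x=[7.8326] v=[-1.1986]
Step 6: x=[7.6287] v=[-1.3592]
Step 7: x=[7.4066] v=[-1.4804]
Step 8: x=[7.1728] v=[-1.5588]
Step 9: x=[6.9340] v=[-1.5921]
Step 10: x=[6.6971] v=[-1.5794]
Step 11: x=[6.4690] v=[-1.5210]
Step 12: x=[6.2562] v=[-1.4186]
Step 13: x=[6.0649] v=[-1.2752]
Step 14: x=[5.9007] v=[-1.0949]
Step 15: x=[5.7683] v=[-0.8829]
Step 16: x=[5.6715] v=[-0.6454]
Step 17: x=[5.6131] v=[-0.3892]
Step 18: x=[5.5948] v=[-0.1217]
Step 19: x=[5.6172] v=[0.1493]
First v>=0 after going negative at step 19, time=2.8500

Answer: 2.8500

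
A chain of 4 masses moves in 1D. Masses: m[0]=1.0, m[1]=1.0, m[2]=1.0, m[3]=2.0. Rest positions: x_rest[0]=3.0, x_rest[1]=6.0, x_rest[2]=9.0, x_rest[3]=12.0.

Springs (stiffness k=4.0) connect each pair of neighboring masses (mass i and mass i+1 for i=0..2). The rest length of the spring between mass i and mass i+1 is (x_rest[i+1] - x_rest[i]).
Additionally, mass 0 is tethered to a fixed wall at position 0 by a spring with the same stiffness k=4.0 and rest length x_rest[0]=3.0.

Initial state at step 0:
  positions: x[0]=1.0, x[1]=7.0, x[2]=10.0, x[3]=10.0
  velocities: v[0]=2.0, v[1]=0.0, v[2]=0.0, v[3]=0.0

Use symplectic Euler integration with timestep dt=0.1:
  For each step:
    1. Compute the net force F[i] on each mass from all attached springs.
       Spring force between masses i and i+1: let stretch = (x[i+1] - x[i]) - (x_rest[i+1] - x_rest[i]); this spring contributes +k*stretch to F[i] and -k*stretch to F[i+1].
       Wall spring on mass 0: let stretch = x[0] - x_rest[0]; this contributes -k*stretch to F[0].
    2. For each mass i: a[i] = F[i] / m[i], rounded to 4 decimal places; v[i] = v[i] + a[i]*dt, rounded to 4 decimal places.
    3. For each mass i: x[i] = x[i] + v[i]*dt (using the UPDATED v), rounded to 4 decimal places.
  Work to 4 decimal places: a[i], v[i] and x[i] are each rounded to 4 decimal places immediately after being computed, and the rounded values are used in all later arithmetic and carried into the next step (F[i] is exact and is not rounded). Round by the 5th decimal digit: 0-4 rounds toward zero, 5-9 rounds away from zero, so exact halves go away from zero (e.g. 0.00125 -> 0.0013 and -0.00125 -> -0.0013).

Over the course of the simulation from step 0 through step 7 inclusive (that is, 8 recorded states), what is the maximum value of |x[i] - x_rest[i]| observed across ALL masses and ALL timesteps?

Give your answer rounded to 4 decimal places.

Step 0: x=[1.0000 7.0000 10.0000 10.0000] v=[2.0000 0.0000 0.0000 0.0000]
Step 1: x=[1.4000 6.8800 9.8800 10.0600] v=[4.0000 -1.2000 -1.2000 0.6000]
Step 2: x=[1.9632 6.6608 9.6472 10.1764] v=[5.6320 -2.1920 -2.3280 1.1640]
Step 3: x=[2.6358 6.3732 9.3161 10.3422] v=[6.7258 -2.8765 -3.3109 1.6582]
Step 4: x=[3.3524 6.0538 8.9083 10.5475] v=[7.1664 -3.1943 -4.0776 2.0530]
Step 5: x=[4.0430 5.7405 8.4519 10.7800] v=[6.9060 -3.1331 -4.5637 2.3252]
Step 6: x=[4.6398 5.4678 7.9802 11.0260] v=[5.9678 -2.7275 -4.7170 2.4596]
Step 7: x=[5.0841 5.2624 7.5298 11.2710] v=[4.4431 -2.0537 -4.5036 2.4504]
Max displacement = 2.0841

Answer: 2.0841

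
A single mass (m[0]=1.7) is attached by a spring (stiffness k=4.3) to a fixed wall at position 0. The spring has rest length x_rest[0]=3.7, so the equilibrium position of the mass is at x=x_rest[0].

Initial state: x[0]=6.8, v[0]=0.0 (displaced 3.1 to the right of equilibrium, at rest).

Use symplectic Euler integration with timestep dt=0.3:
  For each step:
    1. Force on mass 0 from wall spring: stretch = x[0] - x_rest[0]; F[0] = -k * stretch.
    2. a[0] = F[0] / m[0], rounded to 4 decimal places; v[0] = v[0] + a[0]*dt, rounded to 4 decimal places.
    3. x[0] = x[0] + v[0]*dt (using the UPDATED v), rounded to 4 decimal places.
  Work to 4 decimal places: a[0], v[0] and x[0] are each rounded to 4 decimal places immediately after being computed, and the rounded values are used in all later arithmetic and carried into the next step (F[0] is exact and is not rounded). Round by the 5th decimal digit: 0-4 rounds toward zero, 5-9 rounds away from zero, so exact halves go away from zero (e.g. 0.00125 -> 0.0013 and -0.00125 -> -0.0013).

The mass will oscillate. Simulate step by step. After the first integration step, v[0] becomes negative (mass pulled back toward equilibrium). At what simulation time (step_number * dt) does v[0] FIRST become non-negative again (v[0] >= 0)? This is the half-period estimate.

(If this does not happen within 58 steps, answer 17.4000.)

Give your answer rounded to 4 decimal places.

Answer: 2.1000

Derivation:
Step 0: x=[6.8000] v=[0.0000]
Step 1: x=[6.0943] v=[-2.3524]
Step 2: x=[4.8435] v=[-4.1693]
Step 3: x=[3.3324] v=[-5.0370]
Step 4: x=[1.9050] v=[-4.7581]
Step 5: x=[0.8862] v=[-3.3960]
Step 6: x=[0.5080] v=[-1.2608]
Step 7: x=[0.8564] v=[1.1614]
First v>=0 after going negative at step 7, time=2.1000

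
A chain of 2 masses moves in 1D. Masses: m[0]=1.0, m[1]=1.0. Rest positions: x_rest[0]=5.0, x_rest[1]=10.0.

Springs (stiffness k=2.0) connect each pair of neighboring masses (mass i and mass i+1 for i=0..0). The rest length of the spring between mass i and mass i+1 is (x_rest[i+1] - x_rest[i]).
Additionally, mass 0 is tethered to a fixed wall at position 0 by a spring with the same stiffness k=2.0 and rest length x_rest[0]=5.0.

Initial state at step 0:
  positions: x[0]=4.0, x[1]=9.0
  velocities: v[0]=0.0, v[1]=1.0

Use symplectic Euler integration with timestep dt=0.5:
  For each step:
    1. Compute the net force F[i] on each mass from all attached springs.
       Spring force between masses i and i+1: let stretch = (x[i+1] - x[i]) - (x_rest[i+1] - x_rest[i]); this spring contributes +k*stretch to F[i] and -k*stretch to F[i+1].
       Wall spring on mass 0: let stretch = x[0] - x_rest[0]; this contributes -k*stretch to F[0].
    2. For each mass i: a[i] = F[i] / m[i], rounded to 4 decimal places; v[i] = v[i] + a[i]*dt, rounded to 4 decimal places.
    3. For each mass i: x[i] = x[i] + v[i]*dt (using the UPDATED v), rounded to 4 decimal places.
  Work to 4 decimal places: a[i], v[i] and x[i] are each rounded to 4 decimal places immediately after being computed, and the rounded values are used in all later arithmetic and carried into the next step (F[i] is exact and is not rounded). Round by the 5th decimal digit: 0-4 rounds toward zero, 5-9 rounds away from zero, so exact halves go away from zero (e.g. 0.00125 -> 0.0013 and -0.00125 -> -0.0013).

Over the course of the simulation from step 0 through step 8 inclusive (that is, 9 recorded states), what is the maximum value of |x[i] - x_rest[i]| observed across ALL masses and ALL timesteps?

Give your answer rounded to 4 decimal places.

Answer: 1.7500

Derivation:
Step 0: x=[4.0000 9.0000] v=[0.0000 1.0000]
Step 1: x=[4.5000 9.5000] v=[1.0000 1.0000]
Step 2: x=[5.2500 10.0000] v=[1.5000 1.0000]
Step 3: x=[5.7500 10.6250] v=[1.0000 1.2500]
Step 4: x=[5.8125 11.3125] v=[0.1250 1.3750]
Step 5: x=[5.7188 11.7500] v=[-0.1875 0.8750]
Step 6: x=[5.7813 11.6719] v=[0.1249 -0.1562]
Step 7: x=[5.8984 11.1485] v=[0.2342 -1.0468]
Step 8: x=[5.6914 10.5001] v=[-0.4141 -1.2969]
Max displacement = 1.7500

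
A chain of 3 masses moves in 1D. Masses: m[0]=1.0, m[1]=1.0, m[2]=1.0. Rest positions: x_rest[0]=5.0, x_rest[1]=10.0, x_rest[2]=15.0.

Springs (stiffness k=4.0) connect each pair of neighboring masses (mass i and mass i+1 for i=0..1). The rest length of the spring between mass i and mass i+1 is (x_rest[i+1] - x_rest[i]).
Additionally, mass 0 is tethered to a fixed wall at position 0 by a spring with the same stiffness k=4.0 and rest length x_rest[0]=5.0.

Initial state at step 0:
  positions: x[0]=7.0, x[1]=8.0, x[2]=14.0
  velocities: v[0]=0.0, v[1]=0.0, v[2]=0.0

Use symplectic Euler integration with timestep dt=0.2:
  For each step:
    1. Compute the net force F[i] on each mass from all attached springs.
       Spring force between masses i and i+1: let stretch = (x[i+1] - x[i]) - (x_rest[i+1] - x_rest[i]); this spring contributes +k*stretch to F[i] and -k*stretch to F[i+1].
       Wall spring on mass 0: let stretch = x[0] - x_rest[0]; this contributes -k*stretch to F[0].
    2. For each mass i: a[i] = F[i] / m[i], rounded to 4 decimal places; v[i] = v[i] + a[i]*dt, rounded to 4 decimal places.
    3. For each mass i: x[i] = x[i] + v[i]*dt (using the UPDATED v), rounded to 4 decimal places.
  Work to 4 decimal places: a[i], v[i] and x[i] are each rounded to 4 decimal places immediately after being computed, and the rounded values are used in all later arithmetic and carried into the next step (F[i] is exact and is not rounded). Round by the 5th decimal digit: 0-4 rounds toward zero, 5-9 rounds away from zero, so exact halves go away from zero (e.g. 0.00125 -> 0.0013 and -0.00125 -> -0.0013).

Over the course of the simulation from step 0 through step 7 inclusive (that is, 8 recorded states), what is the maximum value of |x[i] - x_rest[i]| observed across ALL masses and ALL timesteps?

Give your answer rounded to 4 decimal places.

Step 0: x=[7.0000 8.0000 14.0000] v=[0.0000 0.0000 0.0000]
Step 1: x=[6.0400 8.8000 13.8400] v=[-4.8000 4.0000 -0.8000]
Step 2: x=[4.5552 9.9648 13.6736] v=[-7.4240 5.8240 -0.8320]
Step 3: x=[3.2071 10.8575 13.7138] v=[-6.7405 4.4634 0.2010]
Step 4: x=[2.5699 10.9831 14.0970] v=[-3.1859 0.6281 1.9160]
Step 5: x=[2.8676 10.2608 14.7820] v=[1.4887 -3.6113 3.4249]
Step 6: x=[3.8894 9.0790 15.5436] v=[5.1092 -5.9089 3.8079]
Step 7: x=[5.1193 8.1012 16.0708] v=[6.1494 -4.8889 2.6362]
Max displacement = 2.4301

Answer: 2.4301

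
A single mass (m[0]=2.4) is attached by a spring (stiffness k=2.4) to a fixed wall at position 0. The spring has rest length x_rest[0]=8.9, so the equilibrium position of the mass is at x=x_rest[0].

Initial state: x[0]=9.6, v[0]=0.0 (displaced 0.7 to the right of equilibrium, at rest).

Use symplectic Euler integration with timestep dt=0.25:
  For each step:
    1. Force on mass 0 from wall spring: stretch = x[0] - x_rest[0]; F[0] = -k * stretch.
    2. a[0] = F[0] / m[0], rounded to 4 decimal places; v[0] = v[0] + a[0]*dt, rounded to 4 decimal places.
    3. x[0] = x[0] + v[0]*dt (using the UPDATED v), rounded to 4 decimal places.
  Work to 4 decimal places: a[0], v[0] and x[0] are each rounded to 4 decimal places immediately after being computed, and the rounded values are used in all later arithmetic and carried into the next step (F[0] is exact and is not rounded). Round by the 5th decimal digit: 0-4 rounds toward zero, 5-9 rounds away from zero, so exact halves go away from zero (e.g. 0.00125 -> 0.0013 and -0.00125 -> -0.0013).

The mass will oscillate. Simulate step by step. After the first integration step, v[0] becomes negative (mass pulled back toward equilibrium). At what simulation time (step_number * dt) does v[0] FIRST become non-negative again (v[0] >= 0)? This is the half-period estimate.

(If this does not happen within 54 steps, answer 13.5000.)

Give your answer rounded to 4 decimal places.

Answer: 3.2500

Derivation:
Step 0: x=[9.6000] v=[0.0000]
Step 1: x=[9.5563] v=[-0.1750]
Step 2: x=[9.4715] v=[-0.3391]
Step 3: x=[9.3510] v=[-0.4820]
Step 4: x=[9.2023] v=[-0.5948]
Step 5: x=[9.0347] v=[-0.6704]
Step 6: x=[8.8587] v=[-0.7041]
Step 7: x=[8.6853] v=[-0.6938]
Step 8: x=[8.5253] v=[-0.6401]
Step 9: x=[8.3887] v=[-0.5464]
Step 10: x=[8.2841] v=[-0.4186]
Step 11: x=[8.2180] v=[-0.2646]
Step 12: x=[8.1945] v=[-0.0941]
Step 13: x=[8.2151] v=[0.0823]
First v>=0 after going negative at step 13, time=3.2500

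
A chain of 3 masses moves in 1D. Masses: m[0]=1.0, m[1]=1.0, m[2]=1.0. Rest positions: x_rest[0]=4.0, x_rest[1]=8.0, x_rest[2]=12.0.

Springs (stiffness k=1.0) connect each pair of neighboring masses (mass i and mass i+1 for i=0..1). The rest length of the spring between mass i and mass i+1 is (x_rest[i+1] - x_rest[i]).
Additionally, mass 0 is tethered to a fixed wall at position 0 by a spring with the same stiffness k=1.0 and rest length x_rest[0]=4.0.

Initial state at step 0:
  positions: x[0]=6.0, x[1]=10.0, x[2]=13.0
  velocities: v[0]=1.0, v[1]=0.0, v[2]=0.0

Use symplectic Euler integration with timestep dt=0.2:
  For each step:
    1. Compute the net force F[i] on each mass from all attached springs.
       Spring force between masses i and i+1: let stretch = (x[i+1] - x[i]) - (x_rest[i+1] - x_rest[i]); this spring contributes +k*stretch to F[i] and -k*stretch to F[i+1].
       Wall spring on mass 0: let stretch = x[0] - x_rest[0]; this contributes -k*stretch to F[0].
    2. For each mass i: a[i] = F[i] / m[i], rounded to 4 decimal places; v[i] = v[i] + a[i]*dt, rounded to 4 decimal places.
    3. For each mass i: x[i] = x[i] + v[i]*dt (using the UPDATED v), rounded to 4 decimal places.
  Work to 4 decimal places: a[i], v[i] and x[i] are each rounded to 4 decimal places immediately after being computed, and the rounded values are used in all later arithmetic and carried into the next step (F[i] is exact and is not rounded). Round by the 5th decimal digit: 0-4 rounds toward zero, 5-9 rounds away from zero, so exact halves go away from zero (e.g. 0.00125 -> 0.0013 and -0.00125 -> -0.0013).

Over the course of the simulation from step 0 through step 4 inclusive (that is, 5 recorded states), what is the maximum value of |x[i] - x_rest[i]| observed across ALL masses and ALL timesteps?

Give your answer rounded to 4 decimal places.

Answer: 2.1488

Derivation:
Step 0: x=[6.0000 10.0000 13.0000] v=[1.0000 0.0000 0.0000]
Step 1: x=[6.1200 9.9600 13.0400] v=[0.6000 -0.2000 0.2000]
Step 2: x=[6.1488 9.8896 13.1168] v=[0.1440 -0.3520 0.3840]
Step 3: x=[6.0813 9.7987 13.2245] v=[-0.3376 -0.4547 0.5386]
Step 4: x=[5.9192 9.6961 13.3552] v=[-0.8104 -0.5130 0.6534]
Max displacement = 2.1488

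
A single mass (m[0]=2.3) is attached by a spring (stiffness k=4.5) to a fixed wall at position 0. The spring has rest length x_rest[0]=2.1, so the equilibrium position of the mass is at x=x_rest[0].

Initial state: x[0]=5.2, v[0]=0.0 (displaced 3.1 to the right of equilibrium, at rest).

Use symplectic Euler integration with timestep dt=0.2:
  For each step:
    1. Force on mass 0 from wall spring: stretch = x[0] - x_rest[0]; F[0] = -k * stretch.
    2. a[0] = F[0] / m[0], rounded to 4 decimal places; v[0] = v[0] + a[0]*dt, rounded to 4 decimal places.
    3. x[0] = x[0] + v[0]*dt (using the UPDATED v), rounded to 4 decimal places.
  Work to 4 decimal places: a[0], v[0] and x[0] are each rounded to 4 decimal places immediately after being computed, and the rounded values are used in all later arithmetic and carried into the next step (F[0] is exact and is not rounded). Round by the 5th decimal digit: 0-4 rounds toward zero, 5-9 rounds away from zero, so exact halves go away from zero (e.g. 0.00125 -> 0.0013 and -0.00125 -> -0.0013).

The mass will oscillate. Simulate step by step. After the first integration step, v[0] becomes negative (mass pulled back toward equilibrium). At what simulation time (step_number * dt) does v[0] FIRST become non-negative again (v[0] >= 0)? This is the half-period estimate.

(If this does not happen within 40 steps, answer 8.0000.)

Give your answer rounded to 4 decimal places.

Step 0: x=[5.2000] v=[0.0000]
Step 1: x=[4.9574] v=[-1.2130]
Step 2: x=[4.4912] v=[-2.3311]
Step 3: x=[3.8378] v=[-3.2668]
Step 4: x=[3.0484] v=[-3.9468]
Step 5: x=[2.1848] v=[-4.3179]
Step 6: x=[1.3146] v=[-4.3511]
Step 7: x=[0.5058] v=[-4.0438]
Step 8: x=[-0.1782] v=[-3.4200]
Step 9: x=[-0.6839] v=[-2.5285]
Step 10: x=[-0.9717] v=[-1.4391]
Step 11: x=[-1.0191] v=[-0.2371]
Step 12: x=[-0.8224] v=[0.9834]
First v>=0 after going negative at step 12, time=2.4000

Answer: 2.4000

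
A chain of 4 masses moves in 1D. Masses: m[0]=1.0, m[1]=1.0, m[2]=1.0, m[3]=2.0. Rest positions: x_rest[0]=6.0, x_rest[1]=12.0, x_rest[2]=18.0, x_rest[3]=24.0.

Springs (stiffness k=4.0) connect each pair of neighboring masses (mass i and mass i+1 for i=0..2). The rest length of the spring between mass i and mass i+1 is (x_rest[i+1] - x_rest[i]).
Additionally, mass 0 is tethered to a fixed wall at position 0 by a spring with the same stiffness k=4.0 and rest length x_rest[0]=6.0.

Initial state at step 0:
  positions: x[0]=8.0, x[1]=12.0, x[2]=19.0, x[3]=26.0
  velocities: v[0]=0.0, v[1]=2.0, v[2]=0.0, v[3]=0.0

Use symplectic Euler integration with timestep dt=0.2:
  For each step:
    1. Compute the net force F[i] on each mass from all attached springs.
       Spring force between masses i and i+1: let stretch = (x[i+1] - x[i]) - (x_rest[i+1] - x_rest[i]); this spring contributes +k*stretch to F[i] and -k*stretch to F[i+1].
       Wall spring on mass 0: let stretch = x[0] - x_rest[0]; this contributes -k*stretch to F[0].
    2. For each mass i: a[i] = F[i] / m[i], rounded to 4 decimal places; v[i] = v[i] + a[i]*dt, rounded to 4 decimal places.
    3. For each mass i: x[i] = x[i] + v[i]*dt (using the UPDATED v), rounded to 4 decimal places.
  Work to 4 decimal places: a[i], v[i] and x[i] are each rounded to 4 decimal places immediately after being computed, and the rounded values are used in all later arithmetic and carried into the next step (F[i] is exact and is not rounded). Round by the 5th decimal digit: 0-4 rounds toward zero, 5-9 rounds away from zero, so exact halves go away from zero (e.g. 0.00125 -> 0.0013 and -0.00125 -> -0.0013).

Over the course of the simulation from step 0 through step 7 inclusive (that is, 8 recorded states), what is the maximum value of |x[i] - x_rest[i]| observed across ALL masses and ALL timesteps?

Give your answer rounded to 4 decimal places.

Answer: 2.6981

Derivation:
Step 0: x=[8.0000 12.0000 19.0000 26.0000] v=[0.0000 2.0000 0.0000 0.0000]
Step 1: x=[7.3600 12.8800 19.0000 25.9200] v=[-3.2000 4.4000 0.0000 -0.4000]
Step 2: x=[6.4256 13.8560 19.1280 25.7664] v=[-4.6720 4.8800 0.6400 -0.7680]
Step 3: x=[5.6520 14.4867 19.4746 25.5617] v=[-3.8682 3.1533 1.7331 -1.0234]
Step 4: x=[5.3876 14.5019 19.9971 25.3501] v=[-1.3220 0.0759 2.6125 -1.0582]
Step 5: x=[5.7195 13.9380 20.4968 25.1902] v=[1.6594 -2.8194 2.4987 -0.7994]
Step 6: x=[6.4512 13.1086 20.6981 25.1348] v=[3.6586 -4.1472 1.0064 -0.2768]
Step 7: x=[7.2159 12.4283 20.3949 25.2045] v=[3.8236 -3.4015 -1.5158 0.3485]
Max displacement = 2.6981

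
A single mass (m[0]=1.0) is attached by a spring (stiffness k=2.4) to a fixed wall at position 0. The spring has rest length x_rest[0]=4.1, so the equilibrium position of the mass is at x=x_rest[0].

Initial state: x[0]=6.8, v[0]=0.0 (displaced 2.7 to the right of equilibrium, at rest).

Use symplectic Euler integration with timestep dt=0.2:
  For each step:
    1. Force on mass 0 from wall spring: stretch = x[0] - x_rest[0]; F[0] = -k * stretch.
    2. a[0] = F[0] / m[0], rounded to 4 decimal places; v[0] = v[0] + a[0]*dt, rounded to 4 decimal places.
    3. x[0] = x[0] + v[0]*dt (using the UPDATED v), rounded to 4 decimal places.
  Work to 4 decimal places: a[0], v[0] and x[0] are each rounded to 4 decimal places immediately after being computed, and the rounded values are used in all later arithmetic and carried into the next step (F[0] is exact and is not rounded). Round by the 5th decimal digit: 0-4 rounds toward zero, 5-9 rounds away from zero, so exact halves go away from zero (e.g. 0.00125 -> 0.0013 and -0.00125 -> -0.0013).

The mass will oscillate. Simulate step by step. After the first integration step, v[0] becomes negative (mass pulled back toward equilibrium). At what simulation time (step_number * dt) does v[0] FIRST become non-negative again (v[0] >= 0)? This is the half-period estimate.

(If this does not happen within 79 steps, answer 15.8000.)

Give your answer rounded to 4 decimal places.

Answer: 2.2000

Derivation:
Step 0: x=[6.8000] v=[0.0000]
Step 1: x=[6.5408] v=[-1.2960]
Step 2: x=[6.0473] v=[-2.4676]
Step 3: x=[5.3668] v=[-3.4023]
Step 4: x=[4.5647] v=[-4.0104]
Step 5: x=[3.7180] v=[-4.2335]
Step 6: x=[2.9080] v=[-4.0501]
Step 7: x=[2.2124] v=[-3.4779]
Step 8: x=[1.6980] v=[-2.5719]
Step 9: x=[1.4142] v=[-1.4189]
Step 10: x=[1.3883] v=[-0.1297]
Step 11: x=[1.6227] v=[1.1719]
First v>=0 after going negative at step 11, time=2.2000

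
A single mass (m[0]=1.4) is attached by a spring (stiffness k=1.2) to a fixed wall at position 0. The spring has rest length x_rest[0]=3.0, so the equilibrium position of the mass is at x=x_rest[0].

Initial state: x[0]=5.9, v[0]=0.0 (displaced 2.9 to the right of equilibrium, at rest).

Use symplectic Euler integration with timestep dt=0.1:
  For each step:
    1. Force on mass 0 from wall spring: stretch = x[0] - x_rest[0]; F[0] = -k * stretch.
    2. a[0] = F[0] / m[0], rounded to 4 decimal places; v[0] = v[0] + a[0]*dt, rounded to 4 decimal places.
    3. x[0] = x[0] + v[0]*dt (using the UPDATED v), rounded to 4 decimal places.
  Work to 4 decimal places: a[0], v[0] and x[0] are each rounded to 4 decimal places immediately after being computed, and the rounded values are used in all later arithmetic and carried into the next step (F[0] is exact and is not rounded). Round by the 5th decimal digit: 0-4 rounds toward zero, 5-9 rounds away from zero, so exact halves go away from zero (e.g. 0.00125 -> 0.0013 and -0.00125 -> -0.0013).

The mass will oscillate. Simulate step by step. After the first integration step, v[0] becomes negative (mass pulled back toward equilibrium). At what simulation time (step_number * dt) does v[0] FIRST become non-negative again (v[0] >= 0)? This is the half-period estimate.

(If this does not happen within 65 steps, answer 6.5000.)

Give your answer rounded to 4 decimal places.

Step 0: x=[5.9000] v=[0.0000]
Step 1: x=[5.8751] v=[-0.2486]
Step 2: x=[5.8256] v=[-0.4950]
Step 3: x=[5.7519] v=[-0.7372]
Step 4: x=[5.6546] v=[-0.9731]
Step 5: x=[5.5345] v=[-1.2006]
Step 6: x=[5.3927] v=[-1.4178]
Step 7: x=[5.2304] v=[-1.6229]
Step 8: x=[5.0490] v=[-1.8141]
Step 9: x=[4.8500] v=[-1.9897]
Step 10: x=[4.6352] v=[-2.1483]
Step 11: x=[4.4064] v=[-2.2885]
Step 12: x=[4.1655] v=[-2.4091]
Step 13: x=[3.9146] v=[-2.5090]
Step 14: x=[3.6559] v=[-2.5874]
Step 15: x=[3.3915] v=[-2.6436]
Step 16: x=[3.1238] v=[-2.6772]
Step 17: x=[2.8550] v=[-2.6878]
Step 18: x=[2.5875] v=[-2.6754]
Step 19: x=[2.3235] v=[-2.6400]
Step 20: x=[2.0653] v=[-2.5820]
Step 21: x=[1.8151] v=[-2.5019]
Step 22: x=[1.5751] v=[-2.4003]
Step 23: x=[1.3473] v=[-2.2782]
Step 24: x=[1.1337] v=[-2.1365]
Step 25: x=[0.9361] v=[-1.9765]
Step 26: x=[0.7561] v=[-1.7996]
Step 27: x=[0.5954] v=[-1.6073]
Step 28: x=[0.4553] v=[-1.4012]
Step 29: x=[0.3370] v=[-1.1831]
Step 30: x=[0.2415] v=[-0.9548]
Step 31: x=[0.1697] v=[-0.7184]
Step 32: x=[0.1221] v=[-0.4758]
Step 33: x=[0.0992] v=[-0.2291]
Step 34: x=[0.1012] v=[0.0195]
First v>=0 after going negative at step 34, time=3.4000

Answer: 3.4000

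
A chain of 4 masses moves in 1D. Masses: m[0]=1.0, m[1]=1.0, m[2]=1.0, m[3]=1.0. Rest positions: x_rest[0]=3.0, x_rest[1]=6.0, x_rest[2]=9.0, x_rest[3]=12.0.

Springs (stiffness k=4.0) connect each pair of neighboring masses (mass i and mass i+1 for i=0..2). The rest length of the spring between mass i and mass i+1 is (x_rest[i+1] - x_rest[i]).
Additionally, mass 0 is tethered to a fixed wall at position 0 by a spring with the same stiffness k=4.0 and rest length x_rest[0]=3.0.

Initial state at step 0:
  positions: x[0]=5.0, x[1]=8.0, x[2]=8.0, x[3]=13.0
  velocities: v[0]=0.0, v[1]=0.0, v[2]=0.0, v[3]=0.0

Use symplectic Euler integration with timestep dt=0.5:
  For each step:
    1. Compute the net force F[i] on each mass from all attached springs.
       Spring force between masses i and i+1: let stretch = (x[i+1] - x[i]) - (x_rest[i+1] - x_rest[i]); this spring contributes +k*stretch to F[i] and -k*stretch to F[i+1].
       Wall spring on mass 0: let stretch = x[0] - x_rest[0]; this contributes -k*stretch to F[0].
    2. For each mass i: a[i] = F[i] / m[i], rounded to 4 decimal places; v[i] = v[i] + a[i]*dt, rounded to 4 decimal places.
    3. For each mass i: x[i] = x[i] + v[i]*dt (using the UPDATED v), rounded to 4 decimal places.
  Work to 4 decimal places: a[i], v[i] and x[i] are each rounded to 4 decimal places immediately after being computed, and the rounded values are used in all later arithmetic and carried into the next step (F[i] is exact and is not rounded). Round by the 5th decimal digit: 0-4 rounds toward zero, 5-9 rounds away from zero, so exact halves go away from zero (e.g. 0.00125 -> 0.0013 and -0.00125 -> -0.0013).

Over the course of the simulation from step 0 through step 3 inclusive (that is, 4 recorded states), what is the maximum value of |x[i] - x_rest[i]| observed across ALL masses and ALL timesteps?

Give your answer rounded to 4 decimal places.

Step 0: x=[5.0000 8.0000 8.0000 13.0000] v=[0.0000 0.0000 0.0000 0.0000]
Step 1: x=[3.0000 5.0000 13.0000 11.0000] v=[-4.0000 -6.0000 10.0000 -4.0000]
Step 2: x=[0.0000 8.0000 8.0000 14.0000] v=[-6.0000 6.0000 -10.0000 6.0000]
Step 3: x=[5.0000 3.0000 9.0000 14.0000] v=[10.0000 -10.0000 2.0000 0.0000]
Max displacement = 4.0000

Answer: 4.0000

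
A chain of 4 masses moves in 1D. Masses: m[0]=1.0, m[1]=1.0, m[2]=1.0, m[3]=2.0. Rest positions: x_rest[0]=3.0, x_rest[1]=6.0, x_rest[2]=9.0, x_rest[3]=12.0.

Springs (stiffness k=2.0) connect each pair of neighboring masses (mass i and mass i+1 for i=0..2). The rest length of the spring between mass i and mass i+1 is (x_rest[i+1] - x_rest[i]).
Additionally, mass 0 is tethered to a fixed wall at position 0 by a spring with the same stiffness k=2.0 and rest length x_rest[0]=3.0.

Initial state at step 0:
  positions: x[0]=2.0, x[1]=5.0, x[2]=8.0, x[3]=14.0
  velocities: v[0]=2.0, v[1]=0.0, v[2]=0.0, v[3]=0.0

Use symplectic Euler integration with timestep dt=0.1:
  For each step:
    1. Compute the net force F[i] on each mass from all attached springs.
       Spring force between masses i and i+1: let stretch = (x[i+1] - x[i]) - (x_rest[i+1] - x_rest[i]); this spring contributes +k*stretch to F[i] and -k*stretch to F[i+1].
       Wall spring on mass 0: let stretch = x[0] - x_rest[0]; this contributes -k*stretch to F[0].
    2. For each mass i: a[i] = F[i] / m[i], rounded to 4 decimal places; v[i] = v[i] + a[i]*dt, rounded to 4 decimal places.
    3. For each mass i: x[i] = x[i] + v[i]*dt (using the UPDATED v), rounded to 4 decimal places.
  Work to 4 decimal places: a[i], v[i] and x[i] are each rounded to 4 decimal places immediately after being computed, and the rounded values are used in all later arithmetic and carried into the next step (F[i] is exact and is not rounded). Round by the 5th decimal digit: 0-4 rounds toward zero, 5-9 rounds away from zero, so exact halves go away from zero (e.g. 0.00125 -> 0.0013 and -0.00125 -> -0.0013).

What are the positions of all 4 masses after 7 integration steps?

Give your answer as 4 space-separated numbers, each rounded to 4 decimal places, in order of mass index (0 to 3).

Step 0: x=[2.0000 5.0000 8.0000 14.0000] v=[2.0000 0.0000 0.0000 0.0000]
Step 1: x=[2.2200 5.0000 8.0600 13.9700] v=[2.2000 0.0000 0.6000 -0.3000]
Step 2: x=[2.4512 5.0056 8.1770 13.9109] v=[2.3120 0.0560 1.1700 -0.5910]
Step 3: x=[2.6845 5.0235 8.3453 13.8245] v=[2.3326 0.1794 1.6825 -0.8644]
Step 4: x=[2.9109 5.0611 8.5567 13.7133] v=[2.2635 0.3760 2.1140 -1.1123]
Step 5: x=[3.1220 5.1256 8.8013 13.5805] v=[2.1114 0.6451 2.4462 -1.3280]
Step 6: x=[3.3108 5.2236 9.0680 13.4299] v=[1.8877 0.9795 2.6669 -1.5059]
Step 7: x=[3.4716 5.3602 9.3450 13.2657] v=[1.6081 1.3658 2.7704 -1.6421]

Answer: 3.4716 5.3602 9.3450 13.2657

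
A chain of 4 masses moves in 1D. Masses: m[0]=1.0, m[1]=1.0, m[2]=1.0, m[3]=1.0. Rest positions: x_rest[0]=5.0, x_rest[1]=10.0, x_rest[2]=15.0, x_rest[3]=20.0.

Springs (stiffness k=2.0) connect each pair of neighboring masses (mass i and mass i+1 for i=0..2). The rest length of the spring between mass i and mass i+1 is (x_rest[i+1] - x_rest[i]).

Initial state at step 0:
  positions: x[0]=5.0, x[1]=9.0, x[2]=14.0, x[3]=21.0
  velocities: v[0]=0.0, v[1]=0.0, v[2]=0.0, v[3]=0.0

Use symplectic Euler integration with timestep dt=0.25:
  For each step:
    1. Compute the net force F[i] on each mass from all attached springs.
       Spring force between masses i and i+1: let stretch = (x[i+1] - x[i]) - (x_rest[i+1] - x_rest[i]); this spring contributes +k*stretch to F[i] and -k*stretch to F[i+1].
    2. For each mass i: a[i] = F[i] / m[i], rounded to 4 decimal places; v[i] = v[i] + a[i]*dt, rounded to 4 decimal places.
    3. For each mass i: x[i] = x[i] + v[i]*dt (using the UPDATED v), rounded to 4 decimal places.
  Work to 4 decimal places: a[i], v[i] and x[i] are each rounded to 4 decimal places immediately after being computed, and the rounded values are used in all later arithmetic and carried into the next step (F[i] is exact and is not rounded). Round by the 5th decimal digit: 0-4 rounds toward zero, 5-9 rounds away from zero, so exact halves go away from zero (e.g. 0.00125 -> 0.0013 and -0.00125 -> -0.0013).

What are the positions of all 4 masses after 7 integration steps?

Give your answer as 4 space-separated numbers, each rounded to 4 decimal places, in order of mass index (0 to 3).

Answer: 4.3046 10.4988 15.2359 18.9609

Derivation:
Step 0: x=[5.0000 9.0000 14.0000 21.0000] v=[0.0000 0.0000 0.0000 0.0000]
Step 1: x=[4.8750 9.1250 14.2500 20.7500] v=[-0.5000 0.5000 1.0000 -1.0000]
Step 2: x=[4.6563 9.3594 14.6719 20.3125] v=[-0.8750 0.9375 1.6875 -1.7500]
Step 3: x=[4.4004 9.6700 15.1348 19.7949] v=[-1.0235 1.2422 1.8516 -2.0703]
Step 4: x=[4.1782 10.0050 15.4971 19.3198] v=[-0.8887 1.3398 1.4493 -1.9004]
Step 5: x=[4.0594 10.2981 15.6508 18.9919] v=[-0.4753 1.1725 0.6146 -1.3118]
Step 6: x=[4.0954 10.4805 15.5530 18.8713] v=[0.1441 0.7295 -0.3912 -0.4824]
Step 7: x=[4.3046 10.4988 15.2359 18.9609] v=[0.8367 0.0732 -1.2683 0.3585]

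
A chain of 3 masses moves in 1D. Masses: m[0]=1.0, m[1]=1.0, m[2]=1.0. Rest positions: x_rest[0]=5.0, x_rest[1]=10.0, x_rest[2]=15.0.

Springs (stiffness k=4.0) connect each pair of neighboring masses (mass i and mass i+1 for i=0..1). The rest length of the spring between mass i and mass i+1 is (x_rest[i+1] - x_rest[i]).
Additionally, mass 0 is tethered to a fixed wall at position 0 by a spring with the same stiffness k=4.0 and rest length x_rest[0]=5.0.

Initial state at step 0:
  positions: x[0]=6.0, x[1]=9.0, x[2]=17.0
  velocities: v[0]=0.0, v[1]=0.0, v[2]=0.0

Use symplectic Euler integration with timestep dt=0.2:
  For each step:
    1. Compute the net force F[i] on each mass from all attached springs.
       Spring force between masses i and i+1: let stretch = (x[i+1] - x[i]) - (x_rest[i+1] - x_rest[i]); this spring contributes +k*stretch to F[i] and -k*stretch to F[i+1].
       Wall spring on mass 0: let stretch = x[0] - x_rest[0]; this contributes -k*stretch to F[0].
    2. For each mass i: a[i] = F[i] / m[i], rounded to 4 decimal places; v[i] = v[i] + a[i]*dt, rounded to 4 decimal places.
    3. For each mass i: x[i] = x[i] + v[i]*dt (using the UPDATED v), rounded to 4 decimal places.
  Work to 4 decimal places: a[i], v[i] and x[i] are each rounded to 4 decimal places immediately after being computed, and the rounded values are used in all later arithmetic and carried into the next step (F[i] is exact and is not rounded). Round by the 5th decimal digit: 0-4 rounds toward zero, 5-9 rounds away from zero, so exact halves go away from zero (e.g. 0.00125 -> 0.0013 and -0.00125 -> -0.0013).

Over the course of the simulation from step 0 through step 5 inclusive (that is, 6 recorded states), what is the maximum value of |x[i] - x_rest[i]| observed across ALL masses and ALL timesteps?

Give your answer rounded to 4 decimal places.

Step 0: x=[6.0000 9.0000 17.0000] v=[0.0000 0.0000 0.0000]
Step 1: x=[5.5200 9.8000 16.5200] v=[-2.4000 4.0000 -2.4000]
Step 2: x=[4.8416 10.9904 15.7648] v=[-3.3920 5.9520 -3.7760]
Step 3: x=[4.3724 11.9609 15.0457] v=[-2.3462 4.8525 -3.5955]
Step 4: x=[4.4177 12.2108 14.6330] v=[0.2267 1.2495 -2.0633]
Step 5: x=[5.0031 11.6014 14.6328] v=[2.9270 -3.0472 -0.0011]
Max displacement = 2.2108

Answer: 2.2108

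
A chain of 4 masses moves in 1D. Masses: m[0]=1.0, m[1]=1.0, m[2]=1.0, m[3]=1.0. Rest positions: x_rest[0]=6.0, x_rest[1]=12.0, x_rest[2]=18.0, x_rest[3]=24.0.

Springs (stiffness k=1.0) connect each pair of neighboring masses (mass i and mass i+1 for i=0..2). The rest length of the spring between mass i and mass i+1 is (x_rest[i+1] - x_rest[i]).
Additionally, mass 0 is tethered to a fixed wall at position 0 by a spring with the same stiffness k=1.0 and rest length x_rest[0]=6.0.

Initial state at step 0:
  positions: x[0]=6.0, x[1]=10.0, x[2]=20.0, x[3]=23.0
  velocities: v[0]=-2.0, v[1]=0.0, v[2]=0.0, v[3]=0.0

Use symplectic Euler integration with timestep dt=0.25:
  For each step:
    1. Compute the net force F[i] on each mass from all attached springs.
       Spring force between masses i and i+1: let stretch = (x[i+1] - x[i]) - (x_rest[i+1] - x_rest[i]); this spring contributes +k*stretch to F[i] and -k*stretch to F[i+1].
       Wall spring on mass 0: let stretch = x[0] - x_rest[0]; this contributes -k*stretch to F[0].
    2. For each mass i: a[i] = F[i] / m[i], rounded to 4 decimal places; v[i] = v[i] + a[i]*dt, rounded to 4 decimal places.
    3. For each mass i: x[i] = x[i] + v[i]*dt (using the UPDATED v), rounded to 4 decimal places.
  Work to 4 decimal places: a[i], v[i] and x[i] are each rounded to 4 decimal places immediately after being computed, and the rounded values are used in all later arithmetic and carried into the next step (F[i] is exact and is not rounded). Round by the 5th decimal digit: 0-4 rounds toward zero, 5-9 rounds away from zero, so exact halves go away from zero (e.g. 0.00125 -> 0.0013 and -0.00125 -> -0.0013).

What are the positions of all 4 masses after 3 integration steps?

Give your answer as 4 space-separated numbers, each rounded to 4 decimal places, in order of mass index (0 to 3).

Answer: 4.1756 11.7410 17.8035 23.9378

Derivation:
Step 0: x=[6.0000 10.0000 20.0000 23.0000] v=[-2.0000 0.0000 0.0000 0.0000]
Step 1: x=[5.3750 10.3750 19.5625 23.1875] v=[-2.5000 1.5000 -1.7500 0.7500]
Step 2: x=[4.7266 11.0117 18.7774 23.5235] v=[-2.5938 2.5469 -3.1406 1.3438]
Step 3: x=[4.1756 11.7410 17.8035 23.9378] v=[-2.2042 2.9171 -3.8955 1.6573]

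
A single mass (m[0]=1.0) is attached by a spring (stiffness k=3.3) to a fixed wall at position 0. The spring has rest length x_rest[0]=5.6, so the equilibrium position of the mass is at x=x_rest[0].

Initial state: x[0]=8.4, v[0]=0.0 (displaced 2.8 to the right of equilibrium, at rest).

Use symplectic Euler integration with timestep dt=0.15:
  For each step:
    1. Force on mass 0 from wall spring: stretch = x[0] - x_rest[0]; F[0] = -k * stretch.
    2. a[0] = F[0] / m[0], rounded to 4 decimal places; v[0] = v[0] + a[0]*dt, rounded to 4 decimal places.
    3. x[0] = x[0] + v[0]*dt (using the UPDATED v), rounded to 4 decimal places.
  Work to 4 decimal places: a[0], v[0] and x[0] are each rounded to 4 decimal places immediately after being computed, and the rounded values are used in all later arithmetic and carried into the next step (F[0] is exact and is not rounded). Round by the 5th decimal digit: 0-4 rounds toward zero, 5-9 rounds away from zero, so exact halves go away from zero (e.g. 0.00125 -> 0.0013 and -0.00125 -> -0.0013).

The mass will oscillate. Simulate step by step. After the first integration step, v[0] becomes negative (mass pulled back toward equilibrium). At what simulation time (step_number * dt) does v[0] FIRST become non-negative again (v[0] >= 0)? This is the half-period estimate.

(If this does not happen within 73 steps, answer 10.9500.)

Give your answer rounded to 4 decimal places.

Step 0: x=[8.4000] v=[0.0000]
Step 1: x=[8.1921] v=[-1.3860]
Step 2: x=[7.7917] v=[-2.6691]
Step 3: x=[7.2286] v=[-3.7540]
Step 4: x=[6.5446] v=[-4.5602]
Step 5: x=[5.7904] v=[-5.0278]
Step 6: x=[5.0221] v=[-5.1220]
Step 7: x=[4.2967] v=[-4.8359]
Step 8: x=[3.6681] v=[-4.1908]
Step 9: x=[3.1829] v=[-3.2345]
Step 10: x=[2.8772] v=[-2.0380]
Step 11: x=[2.7737] v=[-0.6902]
Step 12: x=[2.8800] v=[0.7088]
First v>=0 after going negative at step 12, time=1.8000

Answer: 1.8000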